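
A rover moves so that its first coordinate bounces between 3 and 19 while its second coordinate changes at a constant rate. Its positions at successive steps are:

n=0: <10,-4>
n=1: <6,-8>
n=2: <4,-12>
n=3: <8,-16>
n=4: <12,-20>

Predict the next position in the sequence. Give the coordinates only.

<16,-24>

The first coordinate reflects between 3 and 19, moving 4 per step.
  step 5: 12 → 16
The second coordinate changes by -4 each step: at step 5 it is -24.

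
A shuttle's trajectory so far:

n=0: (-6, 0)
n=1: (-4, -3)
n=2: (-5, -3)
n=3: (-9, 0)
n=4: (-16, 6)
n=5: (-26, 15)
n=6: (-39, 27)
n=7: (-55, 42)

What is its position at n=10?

Successive displacements: (+2, -3), (-1, +0), (-4, +3), (-7, +6), (-10, +9), (-13, +12), (-16, +15) — each changes by (-3, +3).
step 8: (-55, 42) + (-19, +18) → (-74, 60)
step 9: (-74, 60) + (-22, +21) → (-96, 81)
step 10: (-96, 81) + (-25, +24) → (-121, 105)

(-121, 105)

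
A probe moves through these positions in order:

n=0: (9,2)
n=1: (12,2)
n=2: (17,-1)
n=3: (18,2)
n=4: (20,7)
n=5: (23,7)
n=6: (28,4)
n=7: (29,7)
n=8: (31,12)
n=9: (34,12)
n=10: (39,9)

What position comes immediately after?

(40,12)

Step-to-step displacements: (+3,+0), (+5,-3), (+1,+3), (+2,+5), (+3,+0), (+5,-3), (+1,+3), (+2,+5), (+3,+0), (+5,-3) — a repeating cycle of length 4.
step 11: apply (+1,+3) → (40,12)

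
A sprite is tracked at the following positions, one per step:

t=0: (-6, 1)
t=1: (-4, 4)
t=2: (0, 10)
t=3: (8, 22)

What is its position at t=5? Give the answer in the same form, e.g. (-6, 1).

(56, 94)

The jumps are (+2, +3), (+4, +6), (+8, +12) — a geometric progression with ratio 2.
step 4: (8, 22) + (+16, +24) → (24, 46)
step 5: (24, 46) + (+32, +48) → (56, 94)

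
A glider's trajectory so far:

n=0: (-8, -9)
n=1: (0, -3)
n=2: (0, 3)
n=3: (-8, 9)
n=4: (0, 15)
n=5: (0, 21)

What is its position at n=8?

The first coordinate repeats the cycle [-8, 0, 0] with period 3; step 8 mod 3 = 2, giving 0.
The second coordinate changes by +6 each step, so at step 8 it is -9 + 8·(6) = 39.

(0, 39)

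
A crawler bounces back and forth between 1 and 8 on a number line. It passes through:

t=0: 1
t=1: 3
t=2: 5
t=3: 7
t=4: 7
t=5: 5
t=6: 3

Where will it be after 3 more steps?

The value travels 2 per step and bounces off the walls at 1 and 8.
  step 7: 3 → 1
  step 8: 1 → 3
  step 9: 3 → 5

5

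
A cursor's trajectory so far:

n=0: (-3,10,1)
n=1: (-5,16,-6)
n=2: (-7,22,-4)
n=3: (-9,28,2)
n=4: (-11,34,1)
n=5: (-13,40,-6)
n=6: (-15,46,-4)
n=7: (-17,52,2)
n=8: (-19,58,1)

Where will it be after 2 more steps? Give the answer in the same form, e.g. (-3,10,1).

The first coordinate changes by -2 each step, so at step 10 it is -3 + 10·(-2) = -23.
The second coordinate changes by +6 each step, so at step 10 it is 10 + 10·(6) = 70.
The third coordinate repeats the cycle [1, -6, -4, 2] with period 4; step 10 mod 4 = 2, giving -4.

(-23,70,-4)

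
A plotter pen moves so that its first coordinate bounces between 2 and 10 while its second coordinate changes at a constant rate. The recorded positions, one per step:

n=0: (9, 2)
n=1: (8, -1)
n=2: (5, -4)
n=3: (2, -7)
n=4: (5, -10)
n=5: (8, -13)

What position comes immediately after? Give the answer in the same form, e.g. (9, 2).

(9, -16)

The first coordinate reflects between 2 and 10, moving 3 per step.
  step 6: 8 → 9
The second coordinate changes by -3 each step: at step 6 it is -16.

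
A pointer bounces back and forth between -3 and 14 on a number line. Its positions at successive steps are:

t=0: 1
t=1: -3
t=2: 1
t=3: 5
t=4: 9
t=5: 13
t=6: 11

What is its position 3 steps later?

The value reflects between -3 and 14, moving 4 per step.
  step 7: 11 → 7
  step 8: 7 → 3
  step 9: 3 → -1

-1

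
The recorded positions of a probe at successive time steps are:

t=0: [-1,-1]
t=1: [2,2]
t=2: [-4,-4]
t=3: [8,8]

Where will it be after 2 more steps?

Consecutive displacements [+3,+3], [-6,-6], [+12,+12] scale by a factor of -2 each step.
step 4: [8,8] + [-24,-24] → [-16,-16]
step 5: [-16,-16] + [+48,+48] → [32,32]

[32,32]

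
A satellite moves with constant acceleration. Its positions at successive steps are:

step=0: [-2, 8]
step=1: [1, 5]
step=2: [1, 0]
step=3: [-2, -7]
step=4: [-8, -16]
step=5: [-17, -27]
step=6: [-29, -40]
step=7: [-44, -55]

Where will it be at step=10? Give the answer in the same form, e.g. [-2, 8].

Taking differences between consecutive positions: [+3, -3], [+0, -5], [-3, -7], [-6, -9], [-9, -11], [-12, -13], [-15, -15]. These grow by [-3, -2] each step.
step 8: [-44, -55] + [-18, -17] → [-62, -72]
step 9: [-62, -72] + [-21, -19] → [-83, -91]
step 10: [-83, -91] + [-24, -21] → [-107, -112]

[-107, -112]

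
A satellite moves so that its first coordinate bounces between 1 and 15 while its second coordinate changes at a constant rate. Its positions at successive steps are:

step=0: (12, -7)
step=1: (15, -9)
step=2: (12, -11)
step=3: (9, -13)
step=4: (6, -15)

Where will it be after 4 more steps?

(8, -23)

The first coordinate reflects between 1 and 15, moving 3 per step.
  step 5: 6 → 3
  step 6: 3 → 2
  step 7: 2 → 5
  step 8: 5 → 8
The second coordinate changes by -2 each step: at step 8 it is -23.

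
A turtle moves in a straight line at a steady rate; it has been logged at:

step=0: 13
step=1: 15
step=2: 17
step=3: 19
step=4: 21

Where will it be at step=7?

Constant displacement of +2 per step.
step 5: 21 + 2 → 23
step 6: 23 + 2 → 25
step 7: 25 + 2 → 27

27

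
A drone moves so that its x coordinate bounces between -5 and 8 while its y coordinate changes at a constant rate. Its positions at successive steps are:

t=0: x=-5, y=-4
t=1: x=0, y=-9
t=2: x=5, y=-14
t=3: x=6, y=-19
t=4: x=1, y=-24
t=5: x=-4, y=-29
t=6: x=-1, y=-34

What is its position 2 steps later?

x=7, y=-44

The x coordinate travels 5 per step and bounces off the walls at -5 and 8.
  step 7: -1 → 4
  step 8: 4 → 7
The y coordinate changes by -5 each step: at step 8 it is -44.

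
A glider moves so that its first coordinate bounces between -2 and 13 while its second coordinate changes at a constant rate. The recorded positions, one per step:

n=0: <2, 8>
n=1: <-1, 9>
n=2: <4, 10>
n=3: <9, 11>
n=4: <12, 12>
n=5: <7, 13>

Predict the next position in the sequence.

The first coordinate travels 5 per step and bounces off the walls at -2 and 13.
  step 6: 7 → 2
The second coordinate changes by +1 each step: at step 6 it is 14.

<2, 14>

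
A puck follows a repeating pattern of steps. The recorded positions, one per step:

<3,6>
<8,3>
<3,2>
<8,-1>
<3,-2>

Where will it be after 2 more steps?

The moves between consecutive positions are <+5,-3>, <-5,-1>, <+5,-3>, <-5,-1>; they repeat the 2-cycle [<+5,-3>, <-5,-1>].
step 5: apply <+5,-3> → <8,-5>
step 6: apply <-5,-1> → <3,-6>

<3,-6>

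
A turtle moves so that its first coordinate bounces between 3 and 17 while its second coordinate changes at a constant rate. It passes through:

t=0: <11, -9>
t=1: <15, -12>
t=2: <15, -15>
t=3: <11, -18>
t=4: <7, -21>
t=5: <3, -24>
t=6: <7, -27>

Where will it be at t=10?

The first coordinate travels 4 per step and bounces off the walls at 3 and 17.
  step 7: 7 → 11
  step 8: 11 → 15
  step 9: 15 → 15
  step 10: 15 → 11
The second coordinate changes by -3 each step: at step 10 it is -39.

<11, -39>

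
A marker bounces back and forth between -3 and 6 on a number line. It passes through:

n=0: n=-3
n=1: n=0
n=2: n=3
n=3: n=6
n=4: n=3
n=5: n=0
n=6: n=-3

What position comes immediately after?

n=0

The value reflects between -3 and 6, moving 3 per step.
  step 7: -3 → 0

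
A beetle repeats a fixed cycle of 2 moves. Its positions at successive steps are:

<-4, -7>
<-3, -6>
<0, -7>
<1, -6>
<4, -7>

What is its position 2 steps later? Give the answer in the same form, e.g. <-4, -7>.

Differencing gives <+1, +1>, <+3, -1>, <+1, +1>, <+3, -1>. This is the pattern <+1, +1>, <+3, -1> repeated.
step 5: apply <+1, +1> → <5, -6>
step 6: apply <+3, -1> → <8, -7>

<8, -7>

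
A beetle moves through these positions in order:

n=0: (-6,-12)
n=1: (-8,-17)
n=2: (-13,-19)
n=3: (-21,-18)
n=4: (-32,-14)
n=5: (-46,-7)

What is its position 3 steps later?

First differences are (-2,-5), (-5,-2), (-8,+1), (-11,+4), (-14,+7); their common second difference is (-3,+3) (constant acceleration).
step 6: (-46,-7) + (-17,+10) → (-63,3)
step 7: (-63,3) + (-20,+13) → (-83,16)
step 8: (-83,16) + (-23,+16) → (-106,32)

(-106,32)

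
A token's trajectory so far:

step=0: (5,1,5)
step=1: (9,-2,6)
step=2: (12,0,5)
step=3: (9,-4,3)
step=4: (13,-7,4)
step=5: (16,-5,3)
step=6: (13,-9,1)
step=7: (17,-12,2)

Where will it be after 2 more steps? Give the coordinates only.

(17,-14,-1)

Step-to-step displacements: (+4,-3,+1), (+3,+2,-1), (-3,-4,-2), (+4,-3,+1), (+3,+2,-1), (-3,-4,-2), (+4,-3,+1) — a repeating cycle of length 3.
step 8: apply (+3,+2,-1) → (20,-10,1)
step 9: apply (-3,-4,-2) → (17,-14,-1)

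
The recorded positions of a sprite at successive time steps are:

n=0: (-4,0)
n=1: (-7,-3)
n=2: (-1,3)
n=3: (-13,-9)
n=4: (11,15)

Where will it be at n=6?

(59,63)

Consecutive displacements (-3,-3), (+6,+6), (-12,-12), (+24,+24) scale by a factor of -2 each step.
step 5: (11,15) + (-48,-48) → (-37,-33)
step 6: (-37,-33) + (+96,+96) → (59,63)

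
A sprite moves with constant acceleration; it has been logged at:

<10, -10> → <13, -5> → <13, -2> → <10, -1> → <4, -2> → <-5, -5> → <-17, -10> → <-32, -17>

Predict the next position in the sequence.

Successive displacements: <+3, +5>, <+0, +3>, <-3, +1>, <-6, -1>, <-9, -3>, <-12, -5>, <-15, -7> — each changes by <-3, -2>.
step 8: <-32, -17> + <-18, -9> → <-50, -26>

<-50, -26>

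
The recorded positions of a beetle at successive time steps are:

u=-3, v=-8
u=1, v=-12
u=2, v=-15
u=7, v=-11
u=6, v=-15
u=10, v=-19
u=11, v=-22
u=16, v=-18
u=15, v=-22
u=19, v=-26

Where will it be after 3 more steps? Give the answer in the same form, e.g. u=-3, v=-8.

u=24, v=-29

Differencing gives (+4, -4), (+1, -3), (+5, +4), (-1, -4), (+4, -4), (+1, -3), (+5, +4), (-1, -4), (+4, -4). This is the pattern (+4, -4), (+1, -3), (+5, +4), (-1, -4) repeated.
step 10: apply (+1, -3) → u=20, v=-29
step 11: apply (+5, +4) → u=25, v=-25
step 12: apply (-1, -4) → u=24, v=-29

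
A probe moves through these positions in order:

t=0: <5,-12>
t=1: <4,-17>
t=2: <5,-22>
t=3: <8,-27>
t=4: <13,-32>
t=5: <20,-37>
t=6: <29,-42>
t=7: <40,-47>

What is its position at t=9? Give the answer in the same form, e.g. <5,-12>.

<68,-57>

Successive displacements: <-1,-5>, <+1,-5>, <+3,-5>, <+5,-5>, <+7,-5>, <+9,-5>, <+11,-5> — each changes by <+2,+0>.
step 8: <40,-47> + <+13,-5> → <53,-52>
step 9: <53,-52> + <+15,-5> → <68,-57>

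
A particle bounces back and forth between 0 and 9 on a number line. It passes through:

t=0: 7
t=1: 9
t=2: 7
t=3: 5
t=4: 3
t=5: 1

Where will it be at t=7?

The value travels 2 per step and bounces off the walls at 0 and 9.
  step 6: 1 → 1
  step 7: 1 → 3

3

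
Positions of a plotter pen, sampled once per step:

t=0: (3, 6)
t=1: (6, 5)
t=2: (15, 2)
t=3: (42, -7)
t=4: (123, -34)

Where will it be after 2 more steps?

(1095, -358)

Step-to-step displacements: (+3, -1), (+9, -3), (+27, -9), (+81, -27); each is 3× the previous.
step 5: (123, -34) + (+243, -81) → (366, -115)
step 6: (366, -115) + (+729, -243) → (1095, -358)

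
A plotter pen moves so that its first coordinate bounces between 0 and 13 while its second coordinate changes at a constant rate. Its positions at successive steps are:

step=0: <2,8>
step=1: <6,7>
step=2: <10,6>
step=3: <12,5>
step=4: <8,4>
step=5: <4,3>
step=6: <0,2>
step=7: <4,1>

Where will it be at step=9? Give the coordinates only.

The first coordinate travels 4 per step and bounces off the walls at 0 and 13.
  step 8: 4 → 8
  step 9: 8 → 12
The second coordinate changes by -1 each step: at step 9 it is -1.

<12,-1>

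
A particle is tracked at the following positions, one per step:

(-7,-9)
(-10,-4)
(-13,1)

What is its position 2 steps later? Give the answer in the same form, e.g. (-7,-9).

The position changes by (-3,+5) every step.
step 3: (-13,1) + (-3,+5) → (-16,6)
step 4: (-16,6) + (-3,+5) → (-19,11)

(-19,11)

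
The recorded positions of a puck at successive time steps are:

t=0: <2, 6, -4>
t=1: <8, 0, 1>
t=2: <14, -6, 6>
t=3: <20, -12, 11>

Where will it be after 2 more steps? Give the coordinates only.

Each step adds <+6, -6, +5> to the position.
step 4: <20, -12, 11> + <+6, -6, +5> → <26, -18, 16>
step 5: <26, -18, 16> + <+6, -6, +5> → <32, -24, 21>

<32, -24, 21>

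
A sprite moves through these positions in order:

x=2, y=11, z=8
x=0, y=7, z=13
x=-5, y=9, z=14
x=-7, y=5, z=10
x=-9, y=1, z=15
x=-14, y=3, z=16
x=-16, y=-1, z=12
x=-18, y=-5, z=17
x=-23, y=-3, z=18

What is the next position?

The moves between consecutive positions are (-2, -4, +5), (-5, +2, +1), (-2, -4, -4), (-2, -4, +5), (-5, +2, +1), (-2, -4, -4), (-2, -4, +5), (-5, +2, +1); they repeat the 3-cycle [(-2, -4, +5), (-5, +2, +1), (-2, -4, -4)].
step 9: apply (-2, -4, -4) → x=-25, y=-7, z=14

x=-25, y=-7, z=14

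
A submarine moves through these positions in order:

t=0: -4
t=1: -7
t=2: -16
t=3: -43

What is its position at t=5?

The jumps are -3, -9, -27 — a geometric progression with ratio 3.
step 4: -43 − 81 → -124
step 5: -124 − 243 → -367

-367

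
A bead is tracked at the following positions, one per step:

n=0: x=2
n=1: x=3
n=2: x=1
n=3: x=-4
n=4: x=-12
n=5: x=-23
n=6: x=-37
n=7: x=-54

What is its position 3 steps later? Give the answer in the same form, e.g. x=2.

Successive displacements: +1, -2, -5, -8, -11, -14, -17 — each changes by -3.
step 8: -54 − 20 → x=-74
step 9: -74 − 23 → x=-97
step 10: -97 − 26 → x=-123

x=-123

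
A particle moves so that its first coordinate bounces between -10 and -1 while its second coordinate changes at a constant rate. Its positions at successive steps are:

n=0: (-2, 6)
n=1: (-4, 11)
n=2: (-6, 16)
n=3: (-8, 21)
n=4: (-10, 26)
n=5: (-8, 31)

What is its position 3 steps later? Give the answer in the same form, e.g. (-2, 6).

The first coordinate travels 2 per step and bounces off the walls at -10 and -1.
  step 6: -8 → -6
  step 7: -6 → -4
  step 8: -4 → -2
The second coordinate changes by +5 each step: at step 8 it is 46.

(-2, 46)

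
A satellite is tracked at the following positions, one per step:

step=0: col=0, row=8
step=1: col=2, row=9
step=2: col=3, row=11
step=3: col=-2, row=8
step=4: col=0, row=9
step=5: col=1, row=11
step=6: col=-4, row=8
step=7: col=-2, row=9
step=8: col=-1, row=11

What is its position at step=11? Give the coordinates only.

col=-3, row=11

Step-to-step displacements: (+2, +1), (+1, +2), (-5, -3), (+2, +1), (+1, +2), (-5, -3), (+2, +1), (+1, +2) — a repeating cycle of length 3.
step 9: apply (-5, -3) → col=-6, row=8
step 10: apply (+2, +1) → col=-4, row=9
step 11: apply (+1, +2) → col=-3, row=11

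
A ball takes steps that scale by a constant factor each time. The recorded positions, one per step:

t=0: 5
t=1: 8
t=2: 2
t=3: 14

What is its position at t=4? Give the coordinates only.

-10

Consecutive displacements +3, -6, +12 scale by a factor of -2 each step.
step 4: 14 − 24 → -10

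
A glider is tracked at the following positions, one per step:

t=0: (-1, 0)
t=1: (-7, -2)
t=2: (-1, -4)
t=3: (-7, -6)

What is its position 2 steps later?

The first coordinate repeats the cycle [-1, -7] with period 2; step 5 mod 2 = 1, giving -7.
The second coordinate changes by -2 each step, so at step 5 it is 0 + 5·(-2) = -10.

(-7, -10)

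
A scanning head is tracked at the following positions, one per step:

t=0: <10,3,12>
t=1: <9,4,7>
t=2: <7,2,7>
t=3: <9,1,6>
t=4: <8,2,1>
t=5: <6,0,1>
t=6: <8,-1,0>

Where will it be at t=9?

<7,-3,-6>

Step-to-step displacements: <-1,+1,-5>, <-2,-2,+0>, <+2,-1,-1>, <-1,+1,-5>, <-2,-2,+0>, <+2,-1,-1> — a repeating cycle of length 3.
step 7: apply <-1,+1,-5> → <7,0,-5>
step 8: apply <-2,-2,+0> → <5,-2,-5>
step 9: apply <+2,-1,-1> → <7,-3,-6>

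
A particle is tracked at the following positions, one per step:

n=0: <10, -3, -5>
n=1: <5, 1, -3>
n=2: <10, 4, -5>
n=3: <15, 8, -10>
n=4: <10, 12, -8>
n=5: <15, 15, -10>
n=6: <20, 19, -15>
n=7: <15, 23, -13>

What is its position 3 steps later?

<20, 34, -18>

Step-to-step displacements: <-5, +4, +2>, <+5, +3, -2>, <+5, +4, -5>, <-5, +4, +2>, <+5, +3, -2>, <+5, +4, -5>, <-5, +4, +2> — a repeating cycle of length 3.
step 8: apply <+5, +3, -2> → <20, 26, -15>
step 9: apply <+5, +4, -5> → <25, 30, -20>
step 10: apply <-5, +4, +2> → <20, 34, -18>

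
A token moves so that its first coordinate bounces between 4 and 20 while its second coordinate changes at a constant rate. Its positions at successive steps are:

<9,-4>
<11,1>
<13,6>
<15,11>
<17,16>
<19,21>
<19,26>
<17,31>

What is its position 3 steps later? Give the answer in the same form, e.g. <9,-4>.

<11,46>

The first coordinate reflects between 4 and 20, moving 2 per step.
  step 8: 17 → 15
  step 9: 15 → 13
  step 10: 13 → 11
The second coordinate changes by +5 each step: at step 10 it is 46.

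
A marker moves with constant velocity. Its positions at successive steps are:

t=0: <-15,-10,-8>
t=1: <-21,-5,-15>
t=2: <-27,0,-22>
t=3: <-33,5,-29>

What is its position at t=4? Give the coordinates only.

Each step adds <-6,+5,-7> to the position.
step 4: <-33,5,-29> + <-6,+5,-7> → <-39,10,-36>

<-39,10,-36>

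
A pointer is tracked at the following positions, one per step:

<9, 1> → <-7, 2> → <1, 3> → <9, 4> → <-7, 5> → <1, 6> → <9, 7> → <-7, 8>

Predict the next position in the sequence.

<1, 9>

First: cycles through 9, -7, 1 every 3 steps. Step 8 lands at position 2 of the cycle → 1.
Second: linear, +1 per step → 9 at step 8.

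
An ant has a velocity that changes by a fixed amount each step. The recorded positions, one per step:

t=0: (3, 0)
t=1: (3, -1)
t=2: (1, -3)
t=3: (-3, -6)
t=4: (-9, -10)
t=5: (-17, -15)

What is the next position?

First differences are (+0, -1), (-2, -2), (-4, -3), (-6, -4), (-8, -5); their common second difference is (-2, -1) (constant acceleration).
step 6: (-17, -15) + (-10, -6) → (-27, -21)

(-27, -21)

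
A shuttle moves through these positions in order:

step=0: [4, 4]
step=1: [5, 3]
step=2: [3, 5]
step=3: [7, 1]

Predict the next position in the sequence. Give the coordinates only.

[-1, 9]

Consecutive displacements [+1, -1], [-2, +2], [+4, -4] scale by a factor of -2 each step.
step 4: [7, 1] + [-8, +8] → [-1, 9]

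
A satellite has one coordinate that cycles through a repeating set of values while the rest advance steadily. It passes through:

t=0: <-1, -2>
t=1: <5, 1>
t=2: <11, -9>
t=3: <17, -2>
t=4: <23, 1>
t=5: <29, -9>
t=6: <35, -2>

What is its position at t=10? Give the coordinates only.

The first coordinate changes by +6 each step, so at step 10 it is -1 + 10·(6) = 59.
The second coordinate repeats the cycle [-2, 1, -9] with period 3; step 10 mod 3 = 1, giving 1.

<59, 1>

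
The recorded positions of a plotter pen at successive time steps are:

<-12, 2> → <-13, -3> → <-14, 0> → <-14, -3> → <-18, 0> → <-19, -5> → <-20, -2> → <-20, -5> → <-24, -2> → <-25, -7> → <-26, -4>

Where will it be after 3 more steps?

Differencing gives <-1, -5>, <-1, +3>, <+0, -3>, <-4, +3>, <-1, -5>, <-1, +3>, <+0, -3>, <-4, +3>, <-1, -5>, <-1, +3>. This is the pattern <-1, -5>, <-1, +3>, <+0, -3>, <-4, +3> repeated.
step 11: apply <+0, -3> → <-26, -7>
step 12: apply <-4, +3> → <-30, -4>
step 13: apply <-1, -5> → <-31, -9>

<-31, -9>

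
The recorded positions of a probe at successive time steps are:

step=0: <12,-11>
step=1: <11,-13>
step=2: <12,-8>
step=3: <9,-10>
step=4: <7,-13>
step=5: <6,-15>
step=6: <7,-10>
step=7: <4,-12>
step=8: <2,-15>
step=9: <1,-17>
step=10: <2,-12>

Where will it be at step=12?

<-3,-17>

The moves between consecutive positions are <-1,-2>, <+1,+5>, <-3,-2>, <-2,-3>, <-1,-2>, <+1,+5>, <-3,-2>, <-2,-3>, <-1,-2>, <+1,+5>; they repeat the 4-cycle [<-1,-2>, <+1,+5>, <-3,-2>, <-2,-3>].
step 11: apply <-3,-2> → <-1,-14>
step 12: apply <-2,-3> → <-3,-17>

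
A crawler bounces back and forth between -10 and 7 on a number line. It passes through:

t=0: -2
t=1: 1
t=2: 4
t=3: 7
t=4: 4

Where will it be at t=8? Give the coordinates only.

The value reflects between -10 and 7, moving 3 per step.
  step 5: 4 → 1
  step 6: 1 → -2
  step 7: -2 → -5
  step 8: -5 → -8

-8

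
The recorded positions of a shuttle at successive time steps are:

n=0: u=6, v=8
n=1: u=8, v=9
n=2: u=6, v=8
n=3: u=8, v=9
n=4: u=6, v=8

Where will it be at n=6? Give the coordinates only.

Consecutive displacements (+2, +1), (-2, -1), (+2, +1), (-2, -1) scale by a factor of -1 each step.
step 5: u=6, v=8 + (+2, +1) → u=8, v=9
step 6: u=8, v=9 + (-2, -1) → u=6, v=8

u=6, v=8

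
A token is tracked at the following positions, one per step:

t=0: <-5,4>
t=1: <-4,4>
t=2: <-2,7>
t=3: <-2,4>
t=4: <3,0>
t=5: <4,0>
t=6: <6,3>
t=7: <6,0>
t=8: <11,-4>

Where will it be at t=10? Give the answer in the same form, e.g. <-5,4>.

Differencing gives <+1,+0>, <+2,+3>, <+0,-3>, <+5,-4>, <+1,+0>, <+2,+3>, <+0,-3>, <+5,-4>. This is the pattern <+1,+0>, <+2,+3>, <+0,-3>, <+5,-4> repeated.
step 9: apply <+1,+0> → <12,-4>
step 10: apply <+2,+3> → <14,-1>

<14,-1>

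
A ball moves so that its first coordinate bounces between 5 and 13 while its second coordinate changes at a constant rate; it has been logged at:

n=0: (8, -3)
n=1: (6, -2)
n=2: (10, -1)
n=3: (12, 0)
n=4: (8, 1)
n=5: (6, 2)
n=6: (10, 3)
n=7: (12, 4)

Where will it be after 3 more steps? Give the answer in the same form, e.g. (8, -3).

(10, 7)

The first coordinate reflects between 5 and 13, moving 4 per step.
  step 8: 12 → 8
  step 9: 8 → 6
  step 10: 6 → 10
The second coordinate changes by +1 each step: at step 10 it is 7.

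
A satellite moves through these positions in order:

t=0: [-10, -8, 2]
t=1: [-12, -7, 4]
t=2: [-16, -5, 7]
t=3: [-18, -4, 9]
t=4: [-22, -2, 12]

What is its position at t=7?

[-30, 2, 19]

Differencing gives [-2, +1, +2], [-4, +2, +3], [-2, +1, +2], [-4, +2, +3]. This is the pattern [-2, +1, +2], [-4, +2, +3] repeated.
step 5: apply [-2, +1, +2] → [-24, -1, 14]
step 6: apply [-4, +2, +3] → [-28, 1, 17]
step 7: apply [-2, +1, +2] → [-30, 2, 19]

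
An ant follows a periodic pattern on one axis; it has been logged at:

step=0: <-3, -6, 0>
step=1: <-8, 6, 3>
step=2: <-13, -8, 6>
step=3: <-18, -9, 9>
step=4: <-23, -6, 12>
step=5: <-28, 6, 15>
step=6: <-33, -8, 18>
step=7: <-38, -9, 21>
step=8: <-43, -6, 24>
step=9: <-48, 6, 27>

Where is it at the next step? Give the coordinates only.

<-53, -8, 30>

The first coordinate changes by -5 each step, so at step 10 it is -3 + 10·(-5) = -53.
The second coordinate repeats the cycle [-6, 6, -8, -9] with period 4; step 10 mod 4 = 2, giving -8.
The third coordinate changes by +3 each step, so at step 10 it is 0 + 10·(3) = 30.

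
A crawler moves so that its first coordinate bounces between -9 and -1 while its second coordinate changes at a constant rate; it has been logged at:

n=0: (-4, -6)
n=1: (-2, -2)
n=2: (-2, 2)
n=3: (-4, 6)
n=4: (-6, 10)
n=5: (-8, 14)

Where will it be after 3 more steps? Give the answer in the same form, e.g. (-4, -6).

(-4, 26)

The first coordinate reflects between -9 and -1, moving 2 per step.
  step 6: -8 → -8
  step 7: -8 → -6
  step 8: -6 → -4
The second coordinate changes by +4 each step: at step 8 it is 26.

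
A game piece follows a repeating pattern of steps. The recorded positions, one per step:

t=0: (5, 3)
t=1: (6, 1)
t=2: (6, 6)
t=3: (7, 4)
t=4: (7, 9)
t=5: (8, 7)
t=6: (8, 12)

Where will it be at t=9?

(10, 13)

Differencing gives (+1, -2), (+0, +5), (+1, -2), (+0, +5), (+1, -2), (+0, +5). This is the pattern (+1, -2), (+0, +5) repeated.
step 7: apply (+1, -2) → (9, 10)
step 8: apply (+0, +5) → (9, 15)
step 9: apply (+1, -2) → (10, 13)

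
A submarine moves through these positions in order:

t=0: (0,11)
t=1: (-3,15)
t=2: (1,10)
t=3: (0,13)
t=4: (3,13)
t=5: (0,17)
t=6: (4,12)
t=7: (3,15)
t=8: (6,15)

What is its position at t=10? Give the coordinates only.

The moves between consecutive positions are (-3,+4), (+4,-5), (-1,+3), (+3,+0), (-3,+4), (+4,-5), (-1,+3), (+3,+0); they repeat the 4-cycle [(-3,+4), (+4,-5), (-1,+3), (+3,+0)].
step 9: apply (-3,+4) → (3,19)
step 10: apply (+4,-5) → (7,14)

(7,14)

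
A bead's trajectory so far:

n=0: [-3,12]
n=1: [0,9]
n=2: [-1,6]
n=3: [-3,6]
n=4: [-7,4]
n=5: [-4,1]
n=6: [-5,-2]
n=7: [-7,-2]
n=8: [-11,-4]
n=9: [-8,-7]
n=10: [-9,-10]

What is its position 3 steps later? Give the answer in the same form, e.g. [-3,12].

The moves between consecutive positions are [+3,-3], [-1,-3], [-2,+0], [-4,-2], [+3,-3], [-1,-3], [-2,+0], [-4,-2], [+3,-3], [-1,-3]; they repeat the 4-cycle [[+3,-3], [-1,-3], [-2,+0], [-4,-2]].
step 11: apply [-2,+0] → [-11,-10]
step 12: apply [-4,-2] → [-15,-12]
step 13: apply [+3,-3] → [-12,-15]

[-12,-15]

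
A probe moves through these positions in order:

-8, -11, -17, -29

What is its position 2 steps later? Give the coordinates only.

-101

The jumps are -3, -6, -12 — a geometric progression with ratio 2.
step 4: -29 − 24 → -53
step 5: -53 − 48 → -101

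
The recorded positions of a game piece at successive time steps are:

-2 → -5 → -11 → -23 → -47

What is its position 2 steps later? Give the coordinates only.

Step-to-step displacements: -3, -6, -12, -24; each is 2× the previous.
step 5: -47 − 48 → -95
step 6: -95 − 96 → -191

-191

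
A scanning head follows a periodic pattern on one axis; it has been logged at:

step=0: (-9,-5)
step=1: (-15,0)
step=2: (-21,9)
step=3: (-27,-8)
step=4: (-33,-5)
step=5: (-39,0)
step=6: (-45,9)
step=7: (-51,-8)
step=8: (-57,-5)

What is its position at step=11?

First: linear, -6 per step → -75 at step 11.
Second: cycles through -5, 0, 9, -8 every 4 steps. Step 11 lands at position 3 of the cycle → -8.

(-75,-8)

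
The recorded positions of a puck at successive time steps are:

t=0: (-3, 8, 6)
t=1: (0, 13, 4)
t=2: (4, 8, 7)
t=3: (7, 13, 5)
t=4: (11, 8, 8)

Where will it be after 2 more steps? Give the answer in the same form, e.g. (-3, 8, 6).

(18, 8, 9)

The moves between consecutive positions are (+3, +5, -2), (+4, -5, +3), (+3, +5, -2), (+4, -5, +3); they repeat the 2-cycle [(+3, +5, -2), (+4, -5, +3)].
step 5: apply (+3, +5, -2) → (14, 13, 6)
step 6: apply (+4, -5, +3) → (18, 8, 9)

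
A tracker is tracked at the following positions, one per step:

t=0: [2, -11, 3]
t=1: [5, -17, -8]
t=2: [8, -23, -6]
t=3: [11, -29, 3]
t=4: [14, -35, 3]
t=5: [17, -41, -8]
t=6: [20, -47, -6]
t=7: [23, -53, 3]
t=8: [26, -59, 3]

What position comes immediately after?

[29, -65, -8]

First: linear, +3 per step → 29 at step 9.
Second: linear, -6 per step → -65 at step 9.
Third: cycles through 3, -8, -6, 3 every 4 steps. Step 9 lands at position 1 of the cycle → -8.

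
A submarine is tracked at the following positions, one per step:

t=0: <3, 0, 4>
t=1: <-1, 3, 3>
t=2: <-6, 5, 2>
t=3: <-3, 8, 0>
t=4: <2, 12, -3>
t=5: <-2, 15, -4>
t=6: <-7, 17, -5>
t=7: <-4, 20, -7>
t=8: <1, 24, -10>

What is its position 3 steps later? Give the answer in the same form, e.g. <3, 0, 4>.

Differencing gives <-4, +3, -1>, <-5, +2, -1>, <+3, +3, -2>, <+5, +4, -3>, <-4, +3, -1>, <-5, +2, -1>, <+3, +3, -2>, <+5, +4, -3>. This is the pattern <-4, +3, -1>, <-5, +2, -1>, <+3, +3, -2>, <+5, +4, -3> repeated.
step 9: apply <-4, +3, -1> → <-3, 27, -11>
step 10: apply <-5, +2, -1> → <-8, 29, -12>
step 11: apply <+3, +3, -2> → <-5, 32, -14>

<-5, 32, -14>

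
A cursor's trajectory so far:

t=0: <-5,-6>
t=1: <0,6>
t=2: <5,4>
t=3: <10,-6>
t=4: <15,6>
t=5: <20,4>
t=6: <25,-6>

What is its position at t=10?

<45,6>

First: linear, +5 per step → 45 at step 10.
Second: cycles through -6, 6, 4 every 3 steps. Step 10 lands at position 1 of the cycle → 6.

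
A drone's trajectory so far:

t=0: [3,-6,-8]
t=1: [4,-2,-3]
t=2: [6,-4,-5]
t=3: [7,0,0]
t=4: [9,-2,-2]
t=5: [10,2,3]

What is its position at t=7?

Differencing gives [+1,+4,+5], [+2,-2,-2], [+1,+4,+5], [+2,-2,-2], [+1,+4,+5]. This is the pattern [+1,+4,+5], [+2,-2,-2] repeated.
step 6: apply [+2,-2,-2] → [12,0,1]
step 7: apply [+1,+4,+5] → [13,4,6]

[13,4,6]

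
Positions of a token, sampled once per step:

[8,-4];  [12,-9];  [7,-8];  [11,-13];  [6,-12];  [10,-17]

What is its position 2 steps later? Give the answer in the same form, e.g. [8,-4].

Differencing gives [+4,-5], [-5,+1], [+4,-5], [-5,+1], [+4,-5]. This is the pattern [+4,-5], [-5,+1] repeated.
step 6: apply [-5,+1] → [5,-16]
step 7: apply [+4,-5] → [9,-21]

[9,-21]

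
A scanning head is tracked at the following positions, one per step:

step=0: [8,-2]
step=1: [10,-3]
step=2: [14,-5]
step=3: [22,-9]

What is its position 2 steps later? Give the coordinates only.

[70,-33]

The jumps are [+2,-1], [+4,-2], [+8,-4] — a geometric progression with ratio 2.
step 4: [22,-9] + [+16,-8] → [38,-17]
step 5: [38,-17] + [+32,-16] → [70,-33]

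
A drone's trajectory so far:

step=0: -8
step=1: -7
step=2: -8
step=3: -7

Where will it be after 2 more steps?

Step-to-step displacements: +1, -1, +1; each is -1× the previous.
step 4: -7 − 1 → -8
step 5: -8 + 1 → -7

-7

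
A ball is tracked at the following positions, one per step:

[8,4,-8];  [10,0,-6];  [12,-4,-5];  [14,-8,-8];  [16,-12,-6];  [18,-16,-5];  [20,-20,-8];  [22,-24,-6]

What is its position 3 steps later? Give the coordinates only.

The first coordinate changes by +2 each step, so at step 10 it is 8 + 10·(2) = 28.
The second coordinate changes by -4 each step, so at step 10 it is 4 + 10·(-4) = -36.
The third coordinate repeats the cycle [-8, -6, -5] with period 3; step 10 mod 3 = 1, giving -6.

[28,-36,-6]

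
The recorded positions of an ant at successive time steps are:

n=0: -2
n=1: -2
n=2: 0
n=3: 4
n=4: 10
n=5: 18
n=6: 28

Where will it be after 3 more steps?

70

Successive displacements: +0, +2, +4, +6, +8, +10 — each changes by +2.
step 7: 28 + 12 → 40
step 8: 40 + 14 → 54
step 9: 54 + 16 → 70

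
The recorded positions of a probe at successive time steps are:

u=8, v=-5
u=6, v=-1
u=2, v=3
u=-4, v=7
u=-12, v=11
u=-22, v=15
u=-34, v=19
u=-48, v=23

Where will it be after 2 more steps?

u=-82, v=31

First differences are (-2,+4), (-4,+4), (-6,+4), (-8,+4), (-10,+4), (-12,+4), (-14,+4); their common second difference is (-2,+0) (constant acceleration).
step 8: u=-48, v=23 + (-16,+4) → u=-64, v=27
step 9: u=-64, v=27 + (-18,+4) → u=-82, v=31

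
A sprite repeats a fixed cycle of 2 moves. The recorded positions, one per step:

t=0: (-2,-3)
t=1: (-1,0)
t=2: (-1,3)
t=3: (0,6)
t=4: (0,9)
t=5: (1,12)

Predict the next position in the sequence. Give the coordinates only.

(1,15)

Step-to-step displacements: (+1,+3), (+0,+3), (+1,+3), (+0,+3), (+1,+3) — a repeating cycle of length 2.
step 6: apply (+0,+3) → (1,15)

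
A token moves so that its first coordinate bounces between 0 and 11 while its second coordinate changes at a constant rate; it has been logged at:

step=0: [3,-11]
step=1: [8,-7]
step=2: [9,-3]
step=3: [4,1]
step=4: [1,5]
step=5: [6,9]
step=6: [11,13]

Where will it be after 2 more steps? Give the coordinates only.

The first coordinate travels 5 per step and bounces off the walls at 0 and 11.
  step 7: 11 → 6
  step 8: 6 → 1
The second coordinate changes by +4 each step: at step 8 it is 21.

[1,21]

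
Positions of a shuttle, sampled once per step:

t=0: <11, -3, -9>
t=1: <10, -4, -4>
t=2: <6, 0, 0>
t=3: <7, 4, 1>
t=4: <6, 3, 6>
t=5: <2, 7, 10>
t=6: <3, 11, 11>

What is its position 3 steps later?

<-1, 18, 21>

Differencing gives <-1, -1, +5>, <-4, +4, +4>, <+1, +4, +1>, <-1, -1, +5>, <-4, +4, +4>, <+1, +4, +1>. This is the pattern <-1, -1, +5>, <-4, +4, +4>, <+1, +4, +1> repeated.
step 7: apply <-1, -1, +5> → <2, 10, 16>
step 8: apply <-4, +4, +4> → <-2, 14, 20>
step 9: apply <+1, +4, +1> → <-1, 18, 21>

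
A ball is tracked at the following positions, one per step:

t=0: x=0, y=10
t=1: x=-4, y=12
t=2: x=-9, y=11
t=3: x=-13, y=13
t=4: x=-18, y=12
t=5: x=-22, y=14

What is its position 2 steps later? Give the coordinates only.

Differencing gives (-4, +2), (-5, -1), (-4, +2), (-5, -1), (-4, +2). This is the pattern (-4, +2), (-5, -1) repeated.
step 6: apply (-5, -1) → x=-27, y=13
step 7: apply (-4, +2) → x=-31, y=15

x=-31, y=15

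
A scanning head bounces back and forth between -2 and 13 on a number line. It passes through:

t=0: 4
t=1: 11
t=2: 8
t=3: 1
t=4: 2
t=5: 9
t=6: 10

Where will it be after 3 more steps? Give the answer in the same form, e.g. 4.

The value travels 7 per step and bounces off the walls at -2 and 13.
  step 7: 10 → 3
  step 8: 3 → 0
  step 9: 0 → 7

7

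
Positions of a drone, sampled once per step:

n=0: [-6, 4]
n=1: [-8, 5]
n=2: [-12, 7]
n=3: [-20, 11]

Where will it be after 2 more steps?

[-68, 35]

Step-to-step displacements: [-2, +1], [-4, +2], [-8, +4]; each is 2× the previous.
step 4: [-20, 11] + [-16, +8] → [-36, 19]
step 5: [-36, 19] + [-32, +16] → [-68, 35]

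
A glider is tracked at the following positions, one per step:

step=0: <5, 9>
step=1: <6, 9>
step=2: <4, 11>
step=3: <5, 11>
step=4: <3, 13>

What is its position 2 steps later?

Differencing gives <+1, +0>, <-2, +2>, <+1, +0>, <-2, +2>. This is the pattern <+1, +0>, <-2, +2> repeated.
step 5: apply <+1, +0> → <4, 13>
step 6: apply <-2, +2> → <2, 15>

<2, 15>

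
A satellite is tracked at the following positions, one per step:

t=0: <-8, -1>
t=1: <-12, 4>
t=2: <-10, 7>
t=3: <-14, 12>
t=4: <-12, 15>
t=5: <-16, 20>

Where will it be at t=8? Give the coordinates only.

<-16, 31>

Step-to-step displacements: <-4, +5>, <+2, +3>, <-4, +5>, <+2, +3>, <-4, +5> — a repeating cycle of length 2.
step 6: apply <+2, +3> → <-14, 23>
step 7: apply <-4, +5> → <-18, 28>
step 8: apply <+2, +3> → <-16, 31>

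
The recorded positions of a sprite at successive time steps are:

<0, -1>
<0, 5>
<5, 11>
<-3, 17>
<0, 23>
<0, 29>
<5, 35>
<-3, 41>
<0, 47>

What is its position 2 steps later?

<5, 59>

First: cycles through 0, 0, 5, -3 every 4 steps. Step 10 lands at position 2 of the cycle → 5.
Second: linear, +6 per step → 59 at step 10.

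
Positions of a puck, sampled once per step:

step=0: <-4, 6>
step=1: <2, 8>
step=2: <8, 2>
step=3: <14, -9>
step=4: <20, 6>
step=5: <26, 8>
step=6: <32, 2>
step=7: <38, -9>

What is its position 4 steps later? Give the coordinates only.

The first coordinate changes by +6 each step, so at step 11 it is -4 + 11·(6) = 62.
The second coordinate repeats the cycle [6, 8, 2, -9] with period 4; step 11 mod 4 = 3, giving -9.

<62, -9>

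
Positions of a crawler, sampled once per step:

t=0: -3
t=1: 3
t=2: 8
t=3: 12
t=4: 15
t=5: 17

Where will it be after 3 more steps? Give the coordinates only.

Successive displacements: +6, +5, +4, +3, +2 — each changes by -1.
step 6: 17 + 1 → 18
step 7: 18 + 0 → 18
step 8: 18 − 1 → 17

17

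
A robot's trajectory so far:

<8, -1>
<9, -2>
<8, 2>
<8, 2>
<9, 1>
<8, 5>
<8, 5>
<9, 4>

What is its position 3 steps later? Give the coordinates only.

<9, 7>

Differencing gives <+1, -1>, <-1, +4>, <+0, +0>, <+1, -1>, <-1, +4>, <+0, +0>, <+1, -1>. This is the pattern <+1, -1>, <-1, +4>, <+0, +0> repeated.
step 8: apply <-1, +4> → <8, 8>
step 9: apply <+0, +0> → <8, 8>
step 10: apply <+1, -1> → <9, 7>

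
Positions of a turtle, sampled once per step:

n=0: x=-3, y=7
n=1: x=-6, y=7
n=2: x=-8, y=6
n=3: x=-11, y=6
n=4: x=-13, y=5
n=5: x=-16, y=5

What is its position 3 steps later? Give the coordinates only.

x=-23, y=3

Step-to-step displacements: (-3, +0), (-2, -1), (-3, +0), (-2, -1), (-3, +0) — a repeating cycle of length 2.
step 6: apply (-2, -1) → x=-18, y=4
step 7: apply (-3, +0) → x=-21, y=4
step 8: apply (-2, -1) → x=-23, y=3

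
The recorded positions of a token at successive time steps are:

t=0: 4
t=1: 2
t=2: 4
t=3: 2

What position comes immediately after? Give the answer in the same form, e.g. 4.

The jumps are -2, +2, -2 — a geometric progression with ratio -1.
step 4: 2 + 2 → 4

4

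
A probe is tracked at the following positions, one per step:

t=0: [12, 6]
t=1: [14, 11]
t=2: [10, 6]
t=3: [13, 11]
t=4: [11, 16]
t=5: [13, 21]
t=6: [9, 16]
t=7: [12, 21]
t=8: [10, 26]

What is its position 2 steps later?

[8, 26]

The moves between consecutive positions are [+2, +5], [-4, -5], [+3, +5], [-2, +5], [+2, +5], [-4, -5], [+3, +5], [-2, +5]; they repeat the 4-cycle [[+2, +5], [-4, -5], [+3, +5], [-2, +5]].
step 9: apply [+2, +5] → [12, 31]
step 10: apply [-4, -5] → [8, 26]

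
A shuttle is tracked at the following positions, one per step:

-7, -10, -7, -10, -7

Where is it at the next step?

-10

Consecutive displacements -3, +3, -3, +3 scale by a factor of -1 each step.
step 5: -7 − 3 → -10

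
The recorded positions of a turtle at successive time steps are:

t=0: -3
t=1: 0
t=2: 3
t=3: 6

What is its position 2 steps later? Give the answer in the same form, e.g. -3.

Constant displacement of +3 per step.
step 4: 6 + 3 → 9
step 5: 9 + 3 → 12

12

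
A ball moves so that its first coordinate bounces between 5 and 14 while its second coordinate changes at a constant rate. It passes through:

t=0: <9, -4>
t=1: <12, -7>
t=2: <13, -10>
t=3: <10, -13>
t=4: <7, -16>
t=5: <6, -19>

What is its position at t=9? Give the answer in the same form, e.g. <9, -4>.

The first coordinate travels 3 per step and bounces off the walls at 5 and 14.
  step 6: 6 → 9
  step 7: 9 → 12
  step 8: 12 → 13
  step 9: 13 → 10
The second coordinate changes by -3 each step: at step 9 it is -31.

<10, -31>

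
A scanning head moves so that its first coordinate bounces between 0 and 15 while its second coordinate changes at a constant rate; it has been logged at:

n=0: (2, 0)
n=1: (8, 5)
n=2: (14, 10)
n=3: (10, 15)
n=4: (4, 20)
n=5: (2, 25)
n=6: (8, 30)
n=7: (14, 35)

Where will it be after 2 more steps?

The first coordinate reflects between 0 and 15, moving 6 per step.
  step 8: 14 → 10
  step 9: 10 → 4
The second coordinate changes by +5 each step: at step 9 it is 45.

(4, 45)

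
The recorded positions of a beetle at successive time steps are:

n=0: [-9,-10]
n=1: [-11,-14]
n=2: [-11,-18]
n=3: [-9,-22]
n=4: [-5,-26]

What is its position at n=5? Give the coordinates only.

[1,-30]

First differences are [-2,-4], [+0,-4], [+2,-4], [+4,-4]; their common second difference is [+2,+0] (constant acceleration).
step 5: [-5,-26] + [+6,-4] → [1,-30]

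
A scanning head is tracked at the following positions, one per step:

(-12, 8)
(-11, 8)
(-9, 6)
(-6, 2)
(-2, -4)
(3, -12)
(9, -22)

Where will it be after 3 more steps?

(33, -64)

First differences are (+1, +0), (+2, -2), (+3, -4), (+4, -6), (+5, -8), (+6, -10); their common second difference is (+1, -2) (constant acceleration).
step 7: (9, -22) + (+7, -12) → (16, -34)
step 8: (16, -34) + (+8, -14) → (24, -48)
step 9: (24, -48) + (+9, -16) → (33, -64)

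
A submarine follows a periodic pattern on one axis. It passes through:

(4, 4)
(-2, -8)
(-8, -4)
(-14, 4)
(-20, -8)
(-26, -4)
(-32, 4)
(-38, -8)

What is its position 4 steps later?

(-62, -4)

First: linear, -6 per step → -62 at step 11.
Second: cycles through 4, -8, -4 every 3 steps. Step 11 lands at position 2 of the cycle → -4.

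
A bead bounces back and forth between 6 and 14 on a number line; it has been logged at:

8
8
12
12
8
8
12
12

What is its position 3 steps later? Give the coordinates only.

12

The value travels 4 per step and bounces off the walls at 6 and 14.
  step 8: 12 → 8
  step 9: 8 → 8
  step 10: 8 → 12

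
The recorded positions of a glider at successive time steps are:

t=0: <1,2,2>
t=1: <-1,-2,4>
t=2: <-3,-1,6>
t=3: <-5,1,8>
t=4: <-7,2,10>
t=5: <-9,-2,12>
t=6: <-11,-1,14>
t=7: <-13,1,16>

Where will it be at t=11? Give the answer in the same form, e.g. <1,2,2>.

The first coordinate changes by -2 each step, so at step 11 it is 1 + 11·(-2) = -21.
The second coordinate repeats the cycle [2, -2, -1, 1] with period 4; step 11 mod 4 = 3, giving 1.
The third coordinate changes by +2 each step, so at step 11 it is 2 + 11·(2) = 24.

<-21,1,24>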